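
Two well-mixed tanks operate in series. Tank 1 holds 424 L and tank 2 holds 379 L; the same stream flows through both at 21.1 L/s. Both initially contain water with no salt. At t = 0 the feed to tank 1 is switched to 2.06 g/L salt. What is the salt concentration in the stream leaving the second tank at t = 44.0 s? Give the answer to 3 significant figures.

1.38 g/L

Time constants: τᵢ = Vᵢ/Q for each well-mixed tank.
τ₁ = 424/21.1 = 20.095 s; τ₂ = 379/21.1 = 17.962 s.
Solving the cascade with C₁(0)=C₂(0)=0 gives C₂(t) = C_in[1 − (τ₁ e^(−t/τ₁) − τ₂ e^(−t/τ₂))/(τ₁ − τ₂)].
At t = 44.0: e^(−t/τ₁) = 0.11196, e^(−t/τ₂) = 0.086328.
C₂ = 2.06·[1 − (20.095·0.11196 − 17.962·0.086328)/(2.1327)] = 2.06·0.67217 = 1.3847 g/L.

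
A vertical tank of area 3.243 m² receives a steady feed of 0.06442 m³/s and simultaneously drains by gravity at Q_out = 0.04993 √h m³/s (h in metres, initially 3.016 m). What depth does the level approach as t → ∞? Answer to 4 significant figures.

1.665 m

A dh/dt = Q_in − 0.04993 √h. Steady state requires inflow = outflow:
Q_in = 0.04993 √h_ss ⇒ √h_ss = 0.06442/0.04993 = 1.29021.
h_ss = 1.29021² = 1.66463 m. (Since h₀ = 3.016 m > h_ss, the level will fall toward this value.)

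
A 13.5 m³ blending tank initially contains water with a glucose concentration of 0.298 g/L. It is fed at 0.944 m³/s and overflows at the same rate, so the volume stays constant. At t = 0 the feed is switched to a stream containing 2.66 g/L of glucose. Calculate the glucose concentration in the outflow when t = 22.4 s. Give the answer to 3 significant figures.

Transient balance on the dissolved component: V dC/dt = Q(C_in − C).
Rewrite as dC/dt + C/τ = C_in/τ, τ = V/Q = 14.301 s.
C approaches C_in exponentially: C(t) = C_in + (C₀ − C_in) e^(−t/τ).
C(22.4) = 2.66 + (0.298 − 2.66)·e^(−22.4/14.301) = 2.66 + (-2.3620)·0.20881 = 2.1668 g/L.

2.17 g/L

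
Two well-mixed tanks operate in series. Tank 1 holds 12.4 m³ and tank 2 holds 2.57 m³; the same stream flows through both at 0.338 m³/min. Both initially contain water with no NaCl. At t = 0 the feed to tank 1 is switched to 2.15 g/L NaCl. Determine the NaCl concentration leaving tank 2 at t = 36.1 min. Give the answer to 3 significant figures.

Species balance on tank i: dCᵢ/dt = (Cᵢ₋₁ − Cᵢ)/τᵢ with τᵢ = Vᵢ/Q.
τ₁ = 12.4/0.338 = 36.686 min; τ₂ = 2.57/0.338 = 7.6036 min.
Solving the cascade with C₁(0)=C₂(0)=0 gives C₂(t) = C_in[1 − (τ₁ e^(−t/τ₁) − τ₂ e^(−t/τ₂))/(τ₁ − τ₂)].
At t = 36.1: e^(−t/τ₁) = 0.37381, e^(−t/τ₂) = 0.0086709.
C₂ = 2.15·[1 − (36.686·0.37381 − 7.6036·0.0086709)/(29.083)] = 2.15·0.53073 = 1.1411 g/L.

1.14 g/L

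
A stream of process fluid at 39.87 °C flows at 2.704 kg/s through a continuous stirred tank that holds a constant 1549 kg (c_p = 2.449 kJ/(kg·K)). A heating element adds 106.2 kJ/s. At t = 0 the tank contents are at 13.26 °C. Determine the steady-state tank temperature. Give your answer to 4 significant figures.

55.91 °C

M c_p dT/dt = ṁ c_p (T_in − T) + Q̇.
At steady state dT/dt = 0 ⇒ T_ss = T_in + Q̇/(ṁ c_p) = 39.87 + 106.2/(2.704·2.449) = 55.9072 °C.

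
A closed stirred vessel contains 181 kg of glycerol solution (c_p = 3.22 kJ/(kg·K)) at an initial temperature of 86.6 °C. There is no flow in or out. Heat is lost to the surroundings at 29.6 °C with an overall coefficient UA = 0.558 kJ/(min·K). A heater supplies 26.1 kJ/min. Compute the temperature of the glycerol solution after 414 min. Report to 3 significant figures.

83.3 °C

Unsteady energy balance on the tank contents: M c_p dT/dt = −UA(T − T_amb) + Q̇.
dT/dt = (T_ss − T)/τ with T_ss = T_amb + Q̇/UA = 29.6 + 26.1/0.558 = 76.374 °C, τ = M c_p/UA = 181·3.22/0.558 = 1044.5 min.
This is linear first-order; T(t) = T_ss + (T₀ − T_ss) e^(−t/τ).
T(414) = 76.374 + (10.226)·0.67276 = 83.254 °C.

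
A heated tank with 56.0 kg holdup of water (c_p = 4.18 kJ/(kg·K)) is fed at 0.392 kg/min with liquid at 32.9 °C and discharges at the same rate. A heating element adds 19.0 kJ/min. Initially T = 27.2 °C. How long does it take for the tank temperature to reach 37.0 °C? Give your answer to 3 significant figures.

119 min

M c_p dT/dt = ṁ c_p (T_in − T) + Q̇.
τ = M/ṁ = 142.86 min; T_ss = T_in + Q̇/(ṁ c_p) = 44.496 °C.
T(t) = T_ss + (T₀ − T_ss) e^(−t/τ). Set T = 37.0:
e^(−t/τ) = (37.0 − 44.496)/(27.2 − 44.496) = 0.43338
t = −142.86 · ln(0.43338) = 119.45 min.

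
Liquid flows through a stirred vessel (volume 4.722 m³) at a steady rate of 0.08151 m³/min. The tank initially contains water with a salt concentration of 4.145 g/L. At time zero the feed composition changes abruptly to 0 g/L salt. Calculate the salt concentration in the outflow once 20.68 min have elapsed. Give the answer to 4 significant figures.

Transient balance on the dissolved component: V dC/dt = Q(C_in − C).
Time constant τ = V/Q = 4.722/0.08151 = 57.9315 min.
C approaches C_in exponentially: C(t) = C_in + (C₀ − C_in) e^(−t/τ).
C(20.68) = 0 + (4.145 − 0)·e^(−20.68/57.9315) = 0 + (4.14500)·0.699791 = 2.90064 g/L.

2.901 g/L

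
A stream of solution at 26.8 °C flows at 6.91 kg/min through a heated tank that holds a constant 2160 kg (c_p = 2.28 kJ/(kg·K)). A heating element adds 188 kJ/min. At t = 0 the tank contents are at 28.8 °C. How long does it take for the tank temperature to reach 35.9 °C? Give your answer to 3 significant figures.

392 min

First-law balance (no shaft work): M c_p dT/dt = ṁ c_p (T_in − T) + 188.
τ = M/ṁ = 312.59 min; T_ss = T_in + Q̇/(ṁ c_p) = 38.733 °C.
T(t) = T_ss + (T₀ − T_ss) e^(−t/τ). Set T = 35.9:
e^(−t/τ) = (35.9 − 38.733)/(28.8 − 38.733) = 0.28520
t = −312.59 · ln(0.28520) = 392.16 min.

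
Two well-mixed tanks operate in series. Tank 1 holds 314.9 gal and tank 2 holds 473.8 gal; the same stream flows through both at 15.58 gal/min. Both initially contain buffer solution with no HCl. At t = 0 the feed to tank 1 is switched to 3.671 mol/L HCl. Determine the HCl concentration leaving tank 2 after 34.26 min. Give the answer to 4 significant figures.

1.459 mol/L

Time constants: τᵢ = Vᵢ/Q for each well-mixed tank.
τ₁ = 314.9/15.58 = 20.2118 min; τ₂ = 473.8/15.58 = 30.4108 min.
Solving the cascade with C₁(0)=C₂(0)=0 gives C₂(t) = C_in[1 − (τ₁ e^(−t/τ₁) − τ₂ e^(−t/τ₂))/(τ₁ − τ₂)].
At t = 34.26: e^(−t/τ₁) = 0.183590, e^(−t/τ₂) = 0.324142.
C₂ = 3.671·[1 − (20.2118·0.183590 − 30.4108·0.324142)/(-10.1990)] = 3.671·0.397320 = 1.45856 mol/L.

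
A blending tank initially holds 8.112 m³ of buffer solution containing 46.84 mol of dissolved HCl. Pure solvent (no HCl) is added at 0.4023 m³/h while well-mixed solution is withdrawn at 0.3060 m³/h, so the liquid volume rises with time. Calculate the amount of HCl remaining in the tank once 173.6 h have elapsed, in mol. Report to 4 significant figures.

Total volume: dV/dt = Q_in − Q_out = 0.0963000 m³/h, so V(t) = 8.112 + 0.0963000 t and V(173.6) = 24.8297 m³.
Solute balance: dm/dt = 0 − Q_out C = −Q_out m/V(t).
dm/m = −Q_out dt/(V₀ + 0.0963000 t); integrating gives ln(m/m₀) = −(Q_out/(Q_in−Q_out)) ln(V/V₀).
m = m₀ (V₀/V)^(Q_out/(Q_in−Q_out)) = 46.84 × (8.112/24.8297)^(3.17757) = 1.33911 mol.

1.339 mol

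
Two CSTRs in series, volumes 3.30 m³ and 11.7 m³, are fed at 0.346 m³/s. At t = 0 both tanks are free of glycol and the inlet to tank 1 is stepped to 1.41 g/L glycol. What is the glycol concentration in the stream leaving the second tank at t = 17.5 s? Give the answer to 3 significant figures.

0.328 g/L

Time constants: τᵢ = Vᵢ/Q for each well-mixed tank.
τ₁ = 3.30/0.346 = 9.5376 s; τ₂ = 11.7/0.346 = 33.815 s.
Solving the cascade with C₁(0)=C₂(0)=0 gives C₂(t) = C_in[1 − (τ₁ e^(−t/τ₁) − τ₂ e^(−t/τ₂))/(τ₁ − τ₂)].
At t = 17.5: e^(−t/τ₁) = 0.15964, e^(−t/τ₂) = 0.59600.
C₂ = 1.41·[1 − (9.5376·0.15964 − 33.815·0.59600)/(-24.277)] = 1.41·0.23258 = 0.32793 g/L.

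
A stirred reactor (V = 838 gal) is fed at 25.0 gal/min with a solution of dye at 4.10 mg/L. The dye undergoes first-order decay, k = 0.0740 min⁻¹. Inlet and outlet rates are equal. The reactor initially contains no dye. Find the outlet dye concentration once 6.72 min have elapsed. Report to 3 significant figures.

Accumulation = in − out − consumed: V dC/dt = Q C_in − Q C − k V C.
dC/dt = (Q/V) C_in − (Q/V + k) C; effective rate a = Q/V + k = 0.029833 + 0.0740 = 0.10383 min⁻¹.
C_ss = Q C_in/(Q + kV) = 1.1780 mg/L; C(t) = C_ss + (C₀ − C_ss) e^(−a t).
C(6.72) = 1.1780 + (-1.1780)·e^(−0.10383·6.72) = 1.1780 + (-1.1780)·0.49770 = 0.59171 mg/L.

0.592 mg/L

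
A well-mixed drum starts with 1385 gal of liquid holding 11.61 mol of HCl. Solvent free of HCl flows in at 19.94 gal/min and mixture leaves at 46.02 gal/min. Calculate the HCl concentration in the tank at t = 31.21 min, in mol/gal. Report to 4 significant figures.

0.004258 mol/gal

Total volume: dV/dt = Q_in − Q_out = -26.0800 gal/min, so V(t) = 1385 − 26.0800 t and V(31.21) = 571.043 gal.
Solute balance: dm/dt = 0 − Q_out C = −Q_out m/V(t).
dm/m = −Q_out dt/(V₀ − 26.0800 t); integrating gives ln(m/m₀) = −(Q_out/(Q_in−Q_out)) ln(V/V₀).
m = m₀ (V₀/V)^(Q_out/(Q_in−Q_out)) = 11.61 × (1385/571.043)^(-1.76457) = 2.43142 mol.
C = m/V = 2.43142/571.043 = 0.00425785 mol/gal.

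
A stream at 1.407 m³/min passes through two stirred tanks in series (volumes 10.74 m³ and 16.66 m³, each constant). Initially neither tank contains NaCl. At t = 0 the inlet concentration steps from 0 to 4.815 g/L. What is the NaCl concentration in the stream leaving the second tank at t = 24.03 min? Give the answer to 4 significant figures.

3.409 g/L

Time constants: τᵢ = Vᵢ/Q for each well-mixed tank.
τ₁ = 10.74/1.407 = 7.63326 min; τ₂ = 16.66/1.407 = 11.8408 min.
Solving the cascade with C₁(0)=C₂(0)=0 gives C₂(t) = C_in[1 − (τ₁ e^(−t/τ₁) − τ₂ e^(−t/τ₂))/(τ₁ − τ₂)].
At t = 24.03: e^(−t/τ₁) = 0.0429352, e^(−t/τ₂) = 0.131411.
C₂ = 4.815·[1 − (7.63326·0.0429352 − 11.8408·0.131411)/(-4.20753)] = 4.815·0.708077 = 3.40939 g/L.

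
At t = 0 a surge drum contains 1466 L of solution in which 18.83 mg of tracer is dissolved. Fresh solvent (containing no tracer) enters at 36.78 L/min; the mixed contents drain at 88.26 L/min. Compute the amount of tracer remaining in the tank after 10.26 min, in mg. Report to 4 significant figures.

Total volume: dV/dt = Q_in − Q_out = -51.4800 L/min, so V(t) = 1466 − 51.4800 t and V(10.26) = 937.815 L.
Solute balance: dm/dt = 0 − Q_out C = −Q_out m/V(t).
dm/m = −Q_out dt/(V₀ − 51.4800 t); integrating gives ln(m/m₀) = −(Q_out/(Q_in−Q_out)) ln(V/V₀).
m = m₀ (V₀/V)^(Q_out/(Q_in−Q_out)) = 18.83 × (1466/937.815)^(-1.71445) = 8.75423 mg.

8.754 mg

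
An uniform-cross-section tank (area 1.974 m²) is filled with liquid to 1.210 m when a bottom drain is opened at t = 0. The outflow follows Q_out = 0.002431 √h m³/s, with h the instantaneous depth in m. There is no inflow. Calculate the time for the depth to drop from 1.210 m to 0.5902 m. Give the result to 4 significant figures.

538.8 s

Accumulation of liquid (constant cross-section A): A dh/dt = −0.002431 √h.
∫ h^(−1/2) dh = −(0.002431/A) ∫ dt, giving 2√h = 2√h₀ − (0.002431/A) t.
t = 2A(√h₀ − √h)/0.002431 = 2·1.974·(√1.210 − √0.5902)/0.002431
  = 3.94800 × (1.10000 − 0.768245) / 0.002431 = 538.778 s.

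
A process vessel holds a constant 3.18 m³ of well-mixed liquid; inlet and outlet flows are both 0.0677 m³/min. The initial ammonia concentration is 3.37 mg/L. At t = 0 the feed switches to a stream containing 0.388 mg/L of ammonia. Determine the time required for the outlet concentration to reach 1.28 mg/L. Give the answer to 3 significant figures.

Mass balance on the solute (V constant): V dC/dt = Q(C_in − C), so τ = V/Q = 46.972 min.
C(t) = C_in + (C₀ − C_in) e^(−t/τ). Set C = 1.28 and solve for t:
e^(−t/τ) = (C − C_in)/(C₀ − C_in) = (1.28 − 0.388)/(3.37 − 0.388) = 0.29913
t = −τ ln(…) = 46.972 × 1.2069 = 56.690 min.

56.7 min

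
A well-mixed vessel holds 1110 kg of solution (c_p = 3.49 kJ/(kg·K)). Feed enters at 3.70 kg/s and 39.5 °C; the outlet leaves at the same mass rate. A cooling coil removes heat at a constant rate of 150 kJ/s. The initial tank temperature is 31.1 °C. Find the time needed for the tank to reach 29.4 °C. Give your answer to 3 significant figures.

226 s

M c_p dT/dt = ṁ c_p (T_in − T) − Q̇.
τ = M/ṁ = 300.00 s; T_ss = T_in − Q̇/(ṁ c_p) = 27.884 °C.
T(t) = T_ss + (T₀ − T_ss) e^(−t/τ). Set T = 29.4:
e^(−t/τ) = (29.4 − 27.884)/(31.1 − 27.884) = 0.47143
t = −300.00 · ln(0.47143) = 225.60 s.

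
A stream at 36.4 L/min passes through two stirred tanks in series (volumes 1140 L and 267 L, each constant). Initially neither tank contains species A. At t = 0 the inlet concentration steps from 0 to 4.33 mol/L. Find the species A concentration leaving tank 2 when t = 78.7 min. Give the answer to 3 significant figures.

3.87 mol/L

Time constants: τᵢ = Vᵢ/Q for each well-mixed tank.
τ₁ = 1140/36.4 = 31.319 min; τ₂ = 267/36.4 = 7.3352 min.
Tank 1: C₁ = C_in(1 − e^(−t/τ₁)). Tank 2 (τ₁ ≠ τ₂): C₂ = C_in[1 − (τ₁ e^(−t/τ₁) − τ₂ e^(−t/τ₂))/(τ₁ − τ₂)].
At t = 78.7: e^(−t/τ₁) = 0.081035, e^(−t/τ₂) = 2.1897e-05.
C₂ = 4.33·[1 − (31.319·0.081035 − 7.3352·2.1897e-05)/(23.984)] = 4.33·0.89419 = 3.8718 mol/L.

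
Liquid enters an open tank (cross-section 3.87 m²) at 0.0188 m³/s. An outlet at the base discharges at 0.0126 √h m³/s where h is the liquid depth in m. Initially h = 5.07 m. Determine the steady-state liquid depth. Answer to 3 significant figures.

2.23 m

A dh/dt = Q_in − 0.0126 √h. Steady state requires inflow = outflow:
Q_in = 0.0126 √h_ss ⇒ √h_ss = 0.0188/0.0126 = 1.4921.
h_ss = 1.4921² = 2.2263 m. (Since h₀ = 5.07 m > h_ss, the level will fall toward this value.)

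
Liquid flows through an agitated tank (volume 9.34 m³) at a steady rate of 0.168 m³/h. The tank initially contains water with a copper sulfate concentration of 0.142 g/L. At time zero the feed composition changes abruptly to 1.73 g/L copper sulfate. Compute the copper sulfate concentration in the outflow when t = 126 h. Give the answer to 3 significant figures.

1.57 g/L

Species balance on the tank: V dC/dt = Q(C_in − C).
So dC/dt = (C_in − C)/τ with τ = V/Q = 9.34/0.168 = 55.595 h.
Integrating: C(t) = C_in + (C₀ − C_in) e^(−t/τ).
C(126) = 1.73 + (0.142 − 1.73)·e^(−126/55.595) = 1.73 + (-1.5880)·0.10369 = 1.5653 g/L.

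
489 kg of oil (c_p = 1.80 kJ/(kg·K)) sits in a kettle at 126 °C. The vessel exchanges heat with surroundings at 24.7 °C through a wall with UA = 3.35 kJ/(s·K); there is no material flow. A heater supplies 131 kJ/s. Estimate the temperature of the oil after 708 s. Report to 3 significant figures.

M c_p dT/dt = −UA(T − T_amb) + Q̇.
dT/dt = (T_ss − T)/τ with T_ss = T_amb + Q̇/UA = 24.7 + 131/3.35 = 63.804 °C, τ = M c_p/UA = 489·1.80/3.35 = 262.75 s.
T approaches T_ss exponentially: T(t) = T_ss + (T₀ − T_ss) e^(−t/τ).
T(708) = 63.804 + (62.196)·0.067568 = 68.007 °C.

68.0 °C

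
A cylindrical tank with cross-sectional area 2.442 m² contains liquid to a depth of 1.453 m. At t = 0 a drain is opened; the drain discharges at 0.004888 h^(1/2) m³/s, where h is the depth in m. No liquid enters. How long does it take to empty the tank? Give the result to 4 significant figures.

With no inflow, A dh/dt = −0.004888 √h.
∫ h^(−1/2) dh = −(0.004888/A) ∫ dt, giving 2√h = 2√h₀ − (0.004888/A) t.
Set h = 0: 2√h₀ = (0.004888/A) t_empty ⇒ t_empty = 2A√h₀/0.004888.
t_empty = 2·2.442·√1.453/0.004888 = 4.88400·1.20540/0.004888 = 1204.42 s.

1204 s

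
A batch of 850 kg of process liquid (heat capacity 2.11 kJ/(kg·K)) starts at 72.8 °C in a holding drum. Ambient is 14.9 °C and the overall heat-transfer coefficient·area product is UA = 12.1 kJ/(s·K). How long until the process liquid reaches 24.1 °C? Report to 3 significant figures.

273 s

Lumped-capacitance energy balance: M c_p dT/dt = UA(T_amb − T).
τ = M c_p/UA = 148.22 s; T_ss = T_amb = 14.900 °C.
T(t) = T_ss + (T₀ − T_ss)e^(−t/τ); set T = 24.1:
t = −τ ln[(T − T_ss)/(T₀ − T_ss)] = −148.22 · ln(0.15889) = 272.66 s.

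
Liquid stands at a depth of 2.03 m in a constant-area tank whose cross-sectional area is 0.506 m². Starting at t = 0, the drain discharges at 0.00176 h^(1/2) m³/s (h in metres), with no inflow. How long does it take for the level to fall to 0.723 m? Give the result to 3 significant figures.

330 s

With no inflow, A dh/dt = −0.00176 √h.
∫ h^(−1/2) dh = −(0.00176/A) ∫ dt, giving 2√h = 2√h₀ − (0.00176/A) t.
t = 2A(√h₀ − √h)/0.00176 = 2·0.506·(√2.03 − √0.723)/0.00176
  = 1.0120 × (1.4248 − 0.85029) / 0.00176 = 330.33 s.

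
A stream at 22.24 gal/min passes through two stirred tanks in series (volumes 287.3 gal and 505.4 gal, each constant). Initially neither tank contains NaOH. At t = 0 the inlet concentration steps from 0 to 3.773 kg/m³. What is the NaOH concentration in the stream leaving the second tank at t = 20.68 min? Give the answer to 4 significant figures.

1.256 kg/m³

Species balance on tank i: dCᵢ/dt = (Cᵢ₋₁ − Cᵢ)/τᵢ with τᵢ = Vᵢ/Q.
τ₁ = 287.3/22.24 = 12.9182 min; τ₂ = 505.4/22.24 = 22.7248 min.
Tank 1: C₁ = C_in(1 − e^(−t/τ₁)). Tank 2 (τ₁ ≠ τ₂): C₂ = C_in[1 − (τ₁ e^(−t/τ₁) − τ₂ e^(−t/τ₂))/(τ₁ − τ₂)].
At t = 20.68: e^(−t/τ₁) = 0.201726, e^(−t/τ₂) = 0.402517.
C₂ = 3.773·[1 − (12.9182·0.201726 − 22.7248·0.402517)/(-9.80665)] = 3.773·0.332984 = 1.25635 kg/m³.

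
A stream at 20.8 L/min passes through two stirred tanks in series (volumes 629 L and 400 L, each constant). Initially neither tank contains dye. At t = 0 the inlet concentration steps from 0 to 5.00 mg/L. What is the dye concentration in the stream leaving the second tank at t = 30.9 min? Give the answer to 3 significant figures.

1.81 mg/L

Species balance on tank i: dCᵢ/dt = (Cᵢ₋₁ − Cᵢ)/τᵢ with τᵢ = Vᵢ/Q.
τ₁ = 629/20.8 = 30.240 min; τ₂ = 400/20.8 = 19.231 min.
Solving the cascade with C₁(0)=C₂(0)=0 gives C₂(t) = C_in[1 − (τ₁ e^(−t/τ₁) − τ₂ e^(−t/τ₂))/(τ₁ − τ₂)].
At t = 30.9: e^(−t/τ₁) = 0.35994, e^(−t/τ₂) = 0.20053.
C₂ = 5.00·[1 − (30.240·0.35994 − 19.231·0.20053)/(11.010)] = 5.00·0.36161 = 1.8080 mg/L.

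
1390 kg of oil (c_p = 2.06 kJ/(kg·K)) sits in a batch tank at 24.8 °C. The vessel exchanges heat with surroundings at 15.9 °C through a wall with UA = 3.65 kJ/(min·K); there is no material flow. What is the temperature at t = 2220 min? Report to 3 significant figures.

M c_p dT/dt = −UA(T − T_amb).
dT/dt = (T_ss − T)/τ with T_ss = T_amb = 15.900 °C, τ = M c_p/UA = 1390·2.06/3.65 = 784.49 min.
This is linear first-order; T(t) = T_ss + (T₀ − T_ss) e^(−t/τ).
T(2220) = 15.900 + (8.9000)·0.059022 = 16.425 °C.

16.4 °C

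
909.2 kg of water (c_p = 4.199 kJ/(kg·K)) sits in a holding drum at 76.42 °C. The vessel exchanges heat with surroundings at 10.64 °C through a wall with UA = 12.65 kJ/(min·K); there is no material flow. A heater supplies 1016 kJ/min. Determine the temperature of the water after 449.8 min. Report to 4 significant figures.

87.68 °C

Lumped-capacitance energy balance: M c_p dT/dt = UA(T_amb − T) + Q̇.
dT/dt = (T_ss − T)/τ with T_ss = T_amb + Q̇/UA = 10.64 + 1016/12.65 = 90.9562 °C, τ = M c_p/UA = 909.2·4.199/12.65 = 301.797 min.
T approaches T_ss exponentially: T(t) = T_ss + (T₀ − T_ss) e^(−t/τ).
T(449.8) = 90.9562 + (-14.5362)·0.225281 = 87.6815 °C.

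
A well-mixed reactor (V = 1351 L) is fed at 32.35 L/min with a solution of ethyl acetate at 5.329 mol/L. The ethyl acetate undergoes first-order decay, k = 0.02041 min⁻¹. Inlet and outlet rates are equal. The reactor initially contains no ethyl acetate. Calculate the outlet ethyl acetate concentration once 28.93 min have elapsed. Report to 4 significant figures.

2.080 mol/L

Species balance: V dC/dt = Q C_in − Q C − k V C.
dC/dt = (Q/V) C_in − (Q/V + k) C; effective rate a = Q/V + k = 0.0239452 + 0.02041 = 0.0443552 min⁻¹.
C_ss = Q C_in/(Q + kV) = 2.87687 mol/L; C(t) = C_ss + (C₀ − C_ss) e^(−a t).
C(28.93) = 2.87687 + (-2.87687)·e^(−0.0443552·28.93) = 2.87687 + (-2.87687)·0.277150 = 2.07954 mol/L.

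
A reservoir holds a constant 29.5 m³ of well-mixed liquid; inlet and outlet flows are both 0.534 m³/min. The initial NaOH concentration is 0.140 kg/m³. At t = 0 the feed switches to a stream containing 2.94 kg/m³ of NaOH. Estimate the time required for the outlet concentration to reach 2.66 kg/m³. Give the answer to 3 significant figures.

127 min

Species balance on the tank: V dC/dt = Q(C_in − C), so τ = V/Q = 55.243 min.
C(t) = C_in + (C₀ − C_in) e^(−t/τ). Set C = 2.66 and solve for t:
e^(−t/τ) = (C − C_in)/(C₀ − C_in) = (2.66 − 2.94)/(0.140 − 2.94) = 0.10000
t = −τ ln(…) = 55.243 × 2.3026 = 127.20 min.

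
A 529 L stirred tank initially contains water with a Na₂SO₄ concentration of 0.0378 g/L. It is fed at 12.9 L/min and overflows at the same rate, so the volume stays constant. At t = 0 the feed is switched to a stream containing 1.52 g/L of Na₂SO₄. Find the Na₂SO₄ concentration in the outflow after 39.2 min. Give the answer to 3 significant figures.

0.950 g/L

Species balance on the tank: V dC/dt = Q(C_in − C).
Rewrite as dC/dt + C/τ = C_in/τ, τ = V/Q = 41.008 min.
C approaches C_in exponentially: C(t) = C_in + (C₀ − C_in) e^(−t/τ).
C(39.2) = 1.52 + (0.0378 − 1.52)·e^(−39.2/41.008) = 1.52 + (-1.4822)·0.38446 = 0.95015 g/L.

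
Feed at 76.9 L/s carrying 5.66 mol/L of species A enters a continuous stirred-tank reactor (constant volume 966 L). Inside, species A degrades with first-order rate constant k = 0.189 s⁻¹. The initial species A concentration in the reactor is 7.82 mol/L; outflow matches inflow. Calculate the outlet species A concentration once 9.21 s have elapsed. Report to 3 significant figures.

Species balance: V dC/dt = Q C_in − Q C − k V C.
dC/dt = (Q/V) C_in − (Q/V + k) C; effective rate a = Q/V + k = 0.079607 + 0.189 = 0.26861 s⁻¹.
C_ss = Q C_in/(Q + kV) = 1.6774 mol/L; C(t) = C_ss + (C₀ − C_ss) e^(−a t).
C(9.21) = 1.6774 + (6.1426)·e^(−0.26861·9.21) = 1.6774 + (6.1426)·0.084258 = 2.1950 mol/L.

2.20 mol/L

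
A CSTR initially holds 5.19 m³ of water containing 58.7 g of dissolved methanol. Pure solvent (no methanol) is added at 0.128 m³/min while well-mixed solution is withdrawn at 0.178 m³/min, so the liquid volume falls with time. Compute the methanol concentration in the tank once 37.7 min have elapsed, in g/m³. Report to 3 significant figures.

Let m(t) be the amount of methanol. Volume: V(t) = V₀ + (Q_in − Q_out) t = 5.19 − 0.050000 t; V(37.7) = 3.3050 m³.
Solute balance: dm/dt = 0 − Q_out C = −Q_out m/V(t).
dm/m = −Q_out dt/(V₀ − 0.050000 t); integrating gives ln(m/m₀) = −(Q_out/(Q_in−Q_out)) ln(V/V₀).
m = m₀ (V₀/V)^(Q_out/(Q_in−Q_out)) = 58.7 × (5.19/3.3050)^(-3.5600) = 11.773 g.
C = m/V = 11.773/3.3050 = 3.5622 g/m³.

3.56 g/m³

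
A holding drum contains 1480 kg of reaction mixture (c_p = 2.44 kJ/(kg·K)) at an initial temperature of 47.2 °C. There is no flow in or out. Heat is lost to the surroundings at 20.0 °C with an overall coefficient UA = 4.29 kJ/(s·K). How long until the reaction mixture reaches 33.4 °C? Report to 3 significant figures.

M c_p dT/dt = −UA(T − T_amb).
τ = M c_p/UA = 841.77 s; T_ss = T_amb = 20.000 °C.
T(t) = T_ss + (T₀ − T_ss)e^(−t/τ); set T = 33.4:
t = −τ ln[(T − T_ss)/(T₀ − T_ss)] = −841.77 · ln(0.49265) = 595.94 s.

596 s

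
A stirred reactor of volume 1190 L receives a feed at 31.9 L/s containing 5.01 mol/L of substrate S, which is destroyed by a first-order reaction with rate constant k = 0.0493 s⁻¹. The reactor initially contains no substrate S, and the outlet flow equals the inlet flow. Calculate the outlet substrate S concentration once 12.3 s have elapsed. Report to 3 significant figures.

1.07 mol/L

Accumulation = in − out − consumed: V dC/dt = Q C_in − Q C − k V C.
dC/dt = (Q/V) C_in − (Q/V + k) C; effective rate a = Q/V + k = 0.026807 + 0.0493 = 0.076107 s⁻¹.
C_ss = Q C_in/(Q + kV) = 1.7646 mol/L; C(t) = C_ss + (C₀ − C_ss) e^(−a t).
C(12.3) = 1.7646 + (-1.7646)·e^(−0.076107·12.3) = 1.7646 + (-1.7646)·0.39215 = 1.0726 mol/L.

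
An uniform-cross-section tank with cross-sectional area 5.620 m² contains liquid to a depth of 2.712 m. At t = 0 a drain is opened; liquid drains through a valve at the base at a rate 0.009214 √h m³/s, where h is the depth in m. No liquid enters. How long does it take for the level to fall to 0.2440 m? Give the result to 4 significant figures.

1406 s

Mass balance (ρ constant): A dh/dt = −0.009214 √h.
∫ h^(−1/2) dh = −(0.009214/A) ∫ dt, giving 2√h = 2√h₀ − (0.009214/A) t.
t = 2A(√h₀ − √h)/0.009214 = 2·5.620·(√2.712 − √0.2440)/0.009214
  = 11.2400 × (1.64682 − 0.493964) / 0.009214 = 1406.34 s.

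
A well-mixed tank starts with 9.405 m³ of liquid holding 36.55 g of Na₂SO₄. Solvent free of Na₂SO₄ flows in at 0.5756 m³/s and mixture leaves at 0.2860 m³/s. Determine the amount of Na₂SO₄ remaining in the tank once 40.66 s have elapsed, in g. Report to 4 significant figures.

Let m(t) be the amount of Na₂SO₄. Volume: V(t) = V₀ + (Q_in − Q_out) t = 9.405 + 0.289600 t; V(40.66) = 21.1801 m³.
Species balance (pure solvent in): dm/dt = −Q_out · m/V(t).
Separate: dm/m = −Q_out dt/V(t) ⇒ ln(m/m₀) = −(Q_out/(Q_in−Q_out)) ln(V/V₀).
m = m₀ (V₀/V)^(Q_out/(Q_in−Q_out)) = 36.55 × (9.405/21.1801)^(0.987569) = 16.3946 g.

16.39 g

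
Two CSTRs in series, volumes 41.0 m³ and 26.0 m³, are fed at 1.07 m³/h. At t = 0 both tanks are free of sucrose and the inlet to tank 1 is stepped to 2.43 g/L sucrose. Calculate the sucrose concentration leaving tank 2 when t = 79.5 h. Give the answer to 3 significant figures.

1.76 g/L

Species balance on tank i: dCᵢ/dt = (Cᵢ₋₁ − Cᵢ)/τᵢ with τᵢ = Vᵢ/Q.
τ₁ = 41.0/1.07 = 38.318 h; τ₂ = 26.0/1.07 = 24.299 h.
Tank 1: C₁ = C_in(1 − e^(−t/τ₁)). Tank 2 (τ₁ ≠ τ₂): C₂ = C_in[1 − (τ₁ e^(−t/τ₁) − τ₂ e^(−t/τ₂))/(τ₁ − τ₂)].
At t = 79.5: e^(−t/τ₁) = 0.12559, e^(−t/τ₂) = 0.037941.
C₂ = 2.43·[1 − (38.318·0.12559 − 24.299·0.037941)/(14.019)] = 2.43·0.72249 = 1.7557 g/L.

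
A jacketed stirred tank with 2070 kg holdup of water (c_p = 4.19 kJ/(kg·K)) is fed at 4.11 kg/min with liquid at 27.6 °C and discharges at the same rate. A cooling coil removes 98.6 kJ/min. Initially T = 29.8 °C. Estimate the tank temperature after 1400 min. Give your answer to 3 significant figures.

22.4 °C

Unsteady energy balance on the tank contents: M c_p dT/dt = ṁ c_p (T_in − T) − 98.6.
τ = M/ṁ = 503.65 min; T_ss = T_in − Q̇/(ṁ c_p) = 27.6 − 98.6/(4.11·4.19) = 21.874 °C.
T approaches T_ss exponentially: T(t) = T_ss + (T₀ − T_ss) e^(−t/τ).
T(1400) = 21.874 + (7.9256)·e^(−1400/503.65) = 21.874 + (7.9256)·0.062056 = 22.366 °C.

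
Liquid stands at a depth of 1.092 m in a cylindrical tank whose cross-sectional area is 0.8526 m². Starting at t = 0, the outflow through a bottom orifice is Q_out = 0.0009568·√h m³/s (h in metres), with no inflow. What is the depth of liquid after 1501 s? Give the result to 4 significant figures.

Unsteady balance on liquid volume: A dh/dt = −0.0009568 √h.
Separate and integrate: 2(√h − √h₀) = −(0.0009568/A) t.
√h = √1.092 − 0.0009568·1501/(2·0.8526) = 1.04499 − 0.842222 = 0.202766.
h = 0.202766² = 0.0411141 m.

0.04111 m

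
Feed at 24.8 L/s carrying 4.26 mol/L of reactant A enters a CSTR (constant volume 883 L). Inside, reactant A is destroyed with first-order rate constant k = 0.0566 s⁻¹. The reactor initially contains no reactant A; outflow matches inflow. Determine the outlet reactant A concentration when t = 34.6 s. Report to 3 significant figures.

1.34 mol/L

V dC/dt = Q(C_in − C) − k V C.
This is linear with rate a = Q/V + k = 0.084686 s⁻¹.
C_ss = Q C_in/(Q + kV) = 1.4128 mol/L; C(t) = C_ss + (C₀ − C_ss) e^(−a t).
C(34.6) = 1.4128 + (-1.4128)·e^(−0.084686·34.6) = 1.4128 + (-1.4128)·0.053390 = 1.3374 mol/L.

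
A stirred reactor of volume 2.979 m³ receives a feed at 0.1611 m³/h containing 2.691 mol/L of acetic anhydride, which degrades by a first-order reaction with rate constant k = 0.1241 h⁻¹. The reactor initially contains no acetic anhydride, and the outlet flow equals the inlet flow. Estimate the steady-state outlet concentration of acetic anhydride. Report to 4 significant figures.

V dC/dt = Q(C_in − C) − k V C.
At steady state: 0 = Q C_in − (Q + kV) C_ss, so C_ss = Q C_in/(Q + kV).
C_ss = 0.1611·2.691/(0.1611 + 0.1241·2.979) = 0.433520/0.530794 = 0.816739 mol/L.

0.8167 mol/L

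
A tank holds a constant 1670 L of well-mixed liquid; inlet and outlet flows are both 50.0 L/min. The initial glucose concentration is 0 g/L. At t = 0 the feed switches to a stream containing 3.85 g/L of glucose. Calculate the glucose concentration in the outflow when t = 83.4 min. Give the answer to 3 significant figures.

3.53 g/L

Unsteady species balance (constant V, well mixed): V dC/dt = Q(C_in − C).
Time constant τ = V/Q = 1670/50.0 = 33.400 min.
C approaches C_in exponentially: C(t) = C_in + (C₀ − C_in) e^(−t/τ).
C(83.4) = 3.85 + (0 − 3.85)·e^(−83.4/33.400) = 3.85 + (-3.8500)·0.082331 = 3.5330 g/L.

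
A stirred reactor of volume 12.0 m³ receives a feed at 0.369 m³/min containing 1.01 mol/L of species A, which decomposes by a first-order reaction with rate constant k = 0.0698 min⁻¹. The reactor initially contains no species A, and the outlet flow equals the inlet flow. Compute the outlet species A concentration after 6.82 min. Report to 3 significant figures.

Species balance: V dC/dt = Q C_in − Q C − k V C.
This is linear with rate a = Q/V + k = 0.10055 min⁻¹.
C_ss = Q C_in/(Q + kV) = 0.30888 mol/L; C(t) = C_ss + (C₀ − C_ss) e^(−a t).
C(6.82) = 0.30888 + (-0.30888)·e^(−0.10055·6.82) = 0.30888 + (-0.30888)·0.50371 = 0.15329 mol/L.

0.153 mol/L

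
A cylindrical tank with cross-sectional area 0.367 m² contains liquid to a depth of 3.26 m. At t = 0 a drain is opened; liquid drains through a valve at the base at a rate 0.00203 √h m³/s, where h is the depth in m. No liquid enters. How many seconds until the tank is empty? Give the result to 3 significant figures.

653 s

Volume balance on the tank: A dh/dt = −0.00203 √h.
∫ h^(−1/2) dh = −(0.00203/A) ∫ dt, giving 2√h = 2√h₀ − (0.00203/A) t.
Tank is empty when √h = 0: t_empty = 2A√h₀/0.00203.
t_empty = 2·0.367·√3.26/0.00203 = 0.73400·1.8055/0.00203 = 652.84 s.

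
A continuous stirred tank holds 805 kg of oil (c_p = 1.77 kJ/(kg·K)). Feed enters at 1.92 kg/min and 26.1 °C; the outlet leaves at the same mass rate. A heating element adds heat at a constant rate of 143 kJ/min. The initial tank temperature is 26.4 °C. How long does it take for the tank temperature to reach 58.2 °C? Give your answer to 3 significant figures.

600 min

Unsteady energy balance on the tank contents: M c_p dT/dt = ṁ c_p (T_in − T) + 143.
τ = M/ṁ = 419.27 min; T_ss = T_in + Q̇/(ṁ c_p) = 68.179 °C.
T(t) = T_ss + (T₀ − T_ss) e^(−t/τ). Set T = 58.2:
e^(−t/τ) = (58.2 − 68.179)/(26.4 − 68.179) = 0.23885
t = −419.27 · ln(0.23885) = 600.37 min.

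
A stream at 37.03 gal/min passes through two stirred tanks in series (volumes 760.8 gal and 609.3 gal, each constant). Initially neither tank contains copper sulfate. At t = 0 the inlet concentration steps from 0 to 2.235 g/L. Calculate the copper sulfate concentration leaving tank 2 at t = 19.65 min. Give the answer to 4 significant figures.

0.6451 g/L

Time constants: τᵢ = Vᵢ/Q for each well-mixed tank.
τ₁ = 760.8/37.03 = 20.5455 min; τ₂ = 609.3/37.03 = 16.4542 min.
Tank 1: C₁ = C_in(1 − e^(−t/τ₁)). Tank 2 (τ₁ ≠ τ₂): C₂ = C_in[1 − (τ₁ e^(−t/τ₁) − τ₂ e^(−t/τ₂))/(τ₁ − τ₂)].
At t = 19.65: e^(−t/τ₁) = 0.384269, e^(−t/τ₂) = 0.302940.
C₂ = 2.235·[1 − (20.5455·0.384269 − 16.4542·0.302940)/(4.09128)] = 2.235·0.288644 = 0.645119 g/L.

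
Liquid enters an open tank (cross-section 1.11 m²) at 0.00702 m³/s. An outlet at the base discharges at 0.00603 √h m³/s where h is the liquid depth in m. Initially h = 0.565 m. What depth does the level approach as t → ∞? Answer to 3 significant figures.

Unsteady balance on liquid volume: A dh/dt = Q_in − 0.00603 √h. At steady state dh/dt = 0:
Q_in = 0.00603 √h_ss ⇒ √h_ss = 0.00702/0.00603 = 1.1642.
h_ss = 1.1642² = 1.3553 m. (Since h₀ = 0.565 m < h_ss, the level will rise toward this value.)

1.36 m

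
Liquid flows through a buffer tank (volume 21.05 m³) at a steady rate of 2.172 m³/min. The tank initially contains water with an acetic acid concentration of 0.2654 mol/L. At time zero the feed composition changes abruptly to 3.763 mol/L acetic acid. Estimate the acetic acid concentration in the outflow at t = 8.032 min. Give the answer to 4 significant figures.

Species balance on the tank: V dC/dt = Q(C_in − C).
Time constant τ = V/Q = 21.05/2.172 = 9.69153 min.
This is linear first-order; C(t) = C_in + (C₀ − C_in) e^(−t/τ).
C(8.032) = 3.763 + (0.2654 − 3.763)·e^(−8.032/9.69153) = 3.763 + (-3.49760)·0.436588 = 2.23599 mol/L.

2.236 mol/L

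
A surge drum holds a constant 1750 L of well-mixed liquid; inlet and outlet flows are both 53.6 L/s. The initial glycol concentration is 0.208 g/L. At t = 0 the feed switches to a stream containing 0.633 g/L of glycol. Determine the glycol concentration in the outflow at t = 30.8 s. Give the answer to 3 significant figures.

Transient balance on the dissolved component: V dC/dt = Q(C_in − C).
Time constant τ = V/Q = 1750/53.6 = 32.649 s.
This is linear first-order; C(t) = C_in + (C₀ − C_in) e^(−t/τ).
C(30.8) = 0.633 + (0.208 − 0.633)·e^(−30.8/32.649) = 0.633 + (-0.42500)·0.38932 = 0.46754 g/L.

0.468 g/L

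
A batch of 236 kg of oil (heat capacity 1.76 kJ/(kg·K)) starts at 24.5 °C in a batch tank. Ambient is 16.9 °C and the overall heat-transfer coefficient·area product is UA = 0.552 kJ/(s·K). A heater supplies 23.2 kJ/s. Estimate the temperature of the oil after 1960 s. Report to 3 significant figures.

M c_p dT/dt = −UA(T − T_amb) + Q̇.
dT/dt = (T_ss − T)/τ with T_ss = T_amb + Q̇/UA = 16.9 + 23.2/0.552 = 58.929 °C, τ = M c_p/UA = 236·1.76/0.552 = 752.46 s.
Solution: T(t) = T_ss + (T₀ − T_ss) e^(−t/τ).
T(1960) = 58.929 + (-34.429)·0.073920 = 56.384 °C.

56.4 °C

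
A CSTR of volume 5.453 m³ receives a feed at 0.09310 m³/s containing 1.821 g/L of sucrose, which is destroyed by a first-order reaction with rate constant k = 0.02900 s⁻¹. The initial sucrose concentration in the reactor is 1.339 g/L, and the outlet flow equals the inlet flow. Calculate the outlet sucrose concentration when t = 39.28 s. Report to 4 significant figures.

V dC/dt = Q(C_in − C) − k V C.
dC/dt = (Q/V) C_in − (Q/V + k) C; effective rate a = Q/V + k = 0.0170732 + 0.02900 = 0.0460732 s⁻¹.
C_ss = Q C_in/(Q + kV) = 0.674801 g/L; C(t) = C_ss + (C₀ − C_ss) e^(−a t).
C(39.28) = 0.674801 + (0.664199)·e^(−0.0460732·39.28) = 0.674801 + (0.664199)·0.163694 = 0.783527 g/L.

0.7835 g/L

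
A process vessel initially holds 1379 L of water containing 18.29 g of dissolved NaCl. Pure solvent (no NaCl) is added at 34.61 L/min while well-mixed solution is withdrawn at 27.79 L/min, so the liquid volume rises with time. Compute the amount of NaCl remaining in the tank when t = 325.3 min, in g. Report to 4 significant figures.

0.3675 g

Let m(t) be the amount of NaCl. Volume: V(t) = V₀ + (Q_in − Q_out) t = 1379 + 6.82000 t; V(325.3) = 3597.55 L.
Species balance (pure solvent in): dm/dt = −Q_out · m/V(t).
Separate: dm/m = −Q_out dt/V(t) ⇒ ln(m/m₀) = −(Q_out/(Q_in−Q_out)) ln(V/V₀).
m = m₀ (V₀/V)^(Q_out/(Q_in−Q_out)) = 18.29 × (1379/3597.55)^(4.07478) = 0.367539 g.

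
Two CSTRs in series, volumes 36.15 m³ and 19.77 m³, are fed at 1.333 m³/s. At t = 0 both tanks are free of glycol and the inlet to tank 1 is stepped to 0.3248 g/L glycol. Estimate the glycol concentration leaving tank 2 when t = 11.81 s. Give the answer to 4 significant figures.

0.03785 g/L

Species balance on tank i: dCᵢ/dt = (Cᵢ₋₁ − Cᵢ)/τᵢ with τᵢ = Vᵢ/Q.
τ₁ = 36.15/1.333 = 27.1193 s; τ₂ = 19.77/1.333 = 14.8312 s.
Tank 1: C₁ = C_in(1 − e^(−t/τ₁)). Tank 2 (τ₁ ≠ τ₂): C₂ = C_in[1 − (τ₁ e^(−t/τ₁) − τ₂ e^(−t/τ₂))/(τ₁ − τ₂)].
At t = 11.81: e^(−t/τ₁) = 0.646952, e^(−t/τ₂) = 0.450997.
C₂ = 0.3248·[1 − (27.1193·0.646952 − 14.8312·0.450997)/(12.2881)] = 0.3248·0.116539 = 0.0378519 g/L.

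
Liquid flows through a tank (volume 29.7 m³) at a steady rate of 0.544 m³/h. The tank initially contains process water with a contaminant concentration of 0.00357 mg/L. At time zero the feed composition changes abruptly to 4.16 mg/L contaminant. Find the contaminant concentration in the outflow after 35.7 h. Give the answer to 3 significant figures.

2.00 mg/L

Transient balance on the dissolved component: V dC/dt = Q(C_in − C).
So dC/dt = (C_in − C)/τ with τ = V/Q = 29.7/0.544 = 54.596 h.
Integrating: C(t) = C_in + (C₀ − C_in) e^(−t/τ).
C(35.7) = 4.16 + (0.00357 − 4.16)·e^(−35.7/54.596) = 4.16 + (-4.1564)·0.52001 = 1.9986 mg/L.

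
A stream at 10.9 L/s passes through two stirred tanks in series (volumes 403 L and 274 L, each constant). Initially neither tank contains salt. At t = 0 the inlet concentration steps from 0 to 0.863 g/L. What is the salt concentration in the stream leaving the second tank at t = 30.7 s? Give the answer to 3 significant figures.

Each tank obeys Vᵢ dCᵢ/dt = Q(Cᵢ₋₁ − Cᵢ), so τᵢ = Vᵢ/Q.
τ₁ = 403/10.9 = 36.972 s; τ₂ = 274/10.9 = 25.138 s.
Solving the cascade with C₁(0)=C₂(0)=0 gives C₂(t) = C_in[1 − (τ₁ e^(−t/τ₁) − τ₂ e^(−t/τ₂))/(τ₁ − τ₂)].
At t = 30.7: e^(−t/τ₁) = 0.43590, e^(−t/τ₂) = 0.29485.
C₂ = 0.863·[1 − (36.972·0.43590 − 25.138·0.29485)/(11.835)] = 0.863·0.26452 = 0.22828 g/L.

0.228 g/L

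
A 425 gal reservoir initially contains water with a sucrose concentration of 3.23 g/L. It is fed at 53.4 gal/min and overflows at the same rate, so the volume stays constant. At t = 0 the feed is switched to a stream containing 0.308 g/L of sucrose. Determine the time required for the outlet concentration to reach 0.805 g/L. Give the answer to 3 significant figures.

14.1 min

Accumulation = in − out for the solute gives V dC/dt = Q(C_in − C), so τ = V/Q = 7.9588 min.
C(t) = C_in + (C₀ − C_in) e^(−t/τ). Set C = 0.805 and solve for t:
e^(−t/τ) = (C − C_in)/(C₀ − C_in) = (0.805 − 0.308)/(3.23 − 0.308) = 0.17009
t = −τ ln(…) = 7.9588 × 1.7714 = 14.098 min.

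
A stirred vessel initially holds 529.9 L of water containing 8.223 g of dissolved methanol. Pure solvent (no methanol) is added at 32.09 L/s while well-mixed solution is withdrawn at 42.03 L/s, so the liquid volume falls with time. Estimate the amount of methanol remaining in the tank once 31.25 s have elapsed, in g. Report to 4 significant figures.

Let m(t) be the amount of methanol. Volume: V(t) = V₀ + (Q_in − Q_out) t = 529.9 − 9.94000 t; V(31.25) = 219.275 L.
Species balance (pure solvent in): dm/dt = −Q_out · m/V(t).
dm/m = −Q_out dt/(V₀ − 9.94000 t); integrating gives ln(m/m₀) = −(Q_out/(Q_in−Q_out)) ln(V/V₀).
m = m₀ (V₀/V)^(Q_out/(Q_in−Q_out)) = 8.223 × (529.9/219.275)^(-4.22837) = 0.197105 g.

0.1971 g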